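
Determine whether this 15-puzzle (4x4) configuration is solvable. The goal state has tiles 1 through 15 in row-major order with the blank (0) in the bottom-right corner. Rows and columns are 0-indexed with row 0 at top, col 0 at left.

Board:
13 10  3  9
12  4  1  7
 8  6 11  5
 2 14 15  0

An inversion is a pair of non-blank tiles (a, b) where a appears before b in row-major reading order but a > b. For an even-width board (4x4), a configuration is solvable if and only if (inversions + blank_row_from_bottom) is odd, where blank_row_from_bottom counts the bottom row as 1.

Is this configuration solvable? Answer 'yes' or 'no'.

Inversions: 51
Blank is in row 3 (0-indexed from top), which is row 1 counting from the bottom (bottom = 1).
51 + 1 = 52, which is even, so the puzzle is not solvable.

Answer: no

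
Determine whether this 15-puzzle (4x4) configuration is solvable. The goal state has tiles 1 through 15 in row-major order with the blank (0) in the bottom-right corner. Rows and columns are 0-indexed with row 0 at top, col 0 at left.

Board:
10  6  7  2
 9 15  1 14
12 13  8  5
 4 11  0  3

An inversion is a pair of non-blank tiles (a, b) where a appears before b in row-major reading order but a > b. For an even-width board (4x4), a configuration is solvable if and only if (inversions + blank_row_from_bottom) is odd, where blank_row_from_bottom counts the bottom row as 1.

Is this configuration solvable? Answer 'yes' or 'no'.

Answer: yes

Derivation:
Inversions: 58
Blank is in row 3 (0-indexed from top), which is row 1 counting from the bottom (bottom = 1).
58 + 1 = 59, which is odd, so the puzzle is solvable.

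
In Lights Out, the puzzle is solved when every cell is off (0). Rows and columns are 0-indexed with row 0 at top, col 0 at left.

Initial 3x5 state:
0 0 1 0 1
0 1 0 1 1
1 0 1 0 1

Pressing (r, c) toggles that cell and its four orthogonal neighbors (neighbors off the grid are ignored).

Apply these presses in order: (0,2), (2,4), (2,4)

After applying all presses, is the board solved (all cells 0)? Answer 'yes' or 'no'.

Answer: no

Derivation:
After press 1 at (0,2):
0 1 0 1 1
0 1 1 1 1
1 0 1 0 1

After press 2 at (2,4):
0 1 0 1 1
0 1 1 1 0
1 0 1 1 0

After press 3 at (2,4):
0 1 0 1 1
0 1 1 1 1
1 0 1 0 1

Lights still on: 10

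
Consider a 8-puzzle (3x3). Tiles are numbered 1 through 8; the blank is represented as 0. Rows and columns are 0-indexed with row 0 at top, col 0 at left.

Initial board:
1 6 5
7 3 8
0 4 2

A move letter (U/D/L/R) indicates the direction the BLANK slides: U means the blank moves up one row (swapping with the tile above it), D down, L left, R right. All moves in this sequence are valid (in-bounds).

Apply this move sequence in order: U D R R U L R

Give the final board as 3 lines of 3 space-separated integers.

After move 1 (U):
1 6 5
0 3 8
7 4 2

After move 2 (D):
1 6 5
7 3 8
0 4 2

After move 3 (R):
1 6 5
7 3 8
4 0 2

After move 4 (R):
1 6 5
7 3 8
4 2 0

After move 5 (U):
1 6 5
7 3 0
4 2 8

After move 6 (L):
1 6 5
7 0 3
4 2 8

After move 7 (R):
1 6 5
7 3 0
4 2 8

Answer: 1 6 5
7 3 0
4 2 8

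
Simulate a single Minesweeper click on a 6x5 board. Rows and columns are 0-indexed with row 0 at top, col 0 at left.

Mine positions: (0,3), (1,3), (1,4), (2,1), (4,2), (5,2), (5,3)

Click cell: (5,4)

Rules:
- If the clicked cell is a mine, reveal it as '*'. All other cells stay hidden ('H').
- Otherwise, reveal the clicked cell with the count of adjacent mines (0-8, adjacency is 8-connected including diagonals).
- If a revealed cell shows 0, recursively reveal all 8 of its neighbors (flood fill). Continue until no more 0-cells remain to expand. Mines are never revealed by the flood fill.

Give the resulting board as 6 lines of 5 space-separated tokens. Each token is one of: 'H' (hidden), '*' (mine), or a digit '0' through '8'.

H H H H H
H H H H H
H H H H H
H H H H H
H H H H H
H H H H 1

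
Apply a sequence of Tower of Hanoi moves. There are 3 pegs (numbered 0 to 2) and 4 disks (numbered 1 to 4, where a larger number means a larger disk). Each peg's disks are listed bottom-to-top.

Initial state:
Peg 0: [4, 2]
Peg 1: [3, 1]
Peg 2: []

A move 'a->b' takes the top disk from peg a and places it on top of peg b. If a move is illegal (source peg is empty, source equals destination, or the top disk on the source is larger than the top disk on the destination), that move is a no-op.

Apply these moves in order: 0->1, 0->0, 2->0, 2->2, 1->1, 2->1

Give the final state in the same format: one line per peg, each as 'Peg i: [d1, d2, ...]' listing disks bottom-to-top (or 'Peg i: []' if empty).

Answer: Peg 0: [4, 2]
Peg 1: [3, 1]
Peg 2: []

Derivation:
After move 1 (0->1):
Peg 0: [4, 2]
Peg 1: [3, 1]
Peg 2: []

After move 2 (0->0):
Peg 0: [4, 2]
Peg 1: [3, 1]
Peg 2: []

After move 3 (2->0):
Peg 0: [4, 2]
Peg 1: [3, 1]
Peg 2: []

After move 4 (2->2):
Peg 0: [4, 2]
Peg 1: [3, 1]
Peg 2: []

After move 5 (1->1):
Peg 0: [4, 2]
Peg 1: [3, 1]
Peg 2: []

After move 6 (2->1):
Peg 0: [4, 2]
Peg 1: [3, 1]
Peg 2: []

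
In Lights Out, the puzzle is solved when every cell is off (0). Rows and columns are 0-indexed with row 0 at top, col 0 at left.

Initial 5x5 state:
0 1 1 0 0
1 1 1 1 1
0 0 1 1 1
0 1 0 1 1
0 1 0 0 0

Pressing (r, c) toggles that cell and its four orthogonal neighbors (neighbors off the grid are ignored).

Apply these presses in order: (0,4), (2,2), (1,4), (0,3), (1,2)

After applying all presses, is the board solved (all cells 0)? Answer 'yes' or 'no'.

Answer: no

Derivation:
After press 1 at (0,4):
0 1 1 1 1
1 1 1 1 0
0 0 1 1 1
0 1 0 1 1
0 1 0 0 0

After press 2 at (2,2):
0 1 1 1 1
1 1 0 1 0
0 1 0 0 1
0 1 1 1 1
0 1 0 0 0

After press 3 at (1,4):
0 1 1 1 0
1 1 0 0 1
0 1 0 0 0
0 1 1 1 1
0 1 0 0 0

After press 4 at (0,3):
0 1 0 0 1
1 1 0 1 1
0 1 0 0 0
0 1 1 1 1
0 1 0 0 0

After press 5 at (1,2):
0 1 1 0 1
1 0 1 0 1
0 1 1 0 0
0 1 1 1 1
0 1 0 0 0

Lights still on: 13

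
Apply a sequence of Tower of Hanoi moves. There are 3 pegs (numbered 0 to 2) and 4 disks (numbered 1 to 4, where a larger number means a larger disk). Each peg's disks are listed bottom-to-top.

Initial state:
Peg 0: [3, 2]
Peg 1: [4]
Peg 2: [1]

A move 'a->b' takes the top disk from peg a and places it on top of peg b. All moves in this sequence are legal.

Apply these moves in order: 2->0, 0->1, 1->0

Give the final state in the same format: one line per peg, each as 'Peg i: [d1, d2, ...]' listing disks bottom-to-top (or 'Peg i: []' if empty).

After move 1 (2->0):
Peg 0: [3, 2, 1]
Peg 1: [4]
Peg 2: []

After move 2 (0->1):
Peg 0: [3, 2]
Peg 1: [4, 1]
Peg 2: []

After move 3 (1->0):
Peg 0: [3, 2, 1]
Peg 1: [4]
Peg 2: []

Answer: Peg 0: [3, 2, 1]
Peg 1: [4]
Peg 2: []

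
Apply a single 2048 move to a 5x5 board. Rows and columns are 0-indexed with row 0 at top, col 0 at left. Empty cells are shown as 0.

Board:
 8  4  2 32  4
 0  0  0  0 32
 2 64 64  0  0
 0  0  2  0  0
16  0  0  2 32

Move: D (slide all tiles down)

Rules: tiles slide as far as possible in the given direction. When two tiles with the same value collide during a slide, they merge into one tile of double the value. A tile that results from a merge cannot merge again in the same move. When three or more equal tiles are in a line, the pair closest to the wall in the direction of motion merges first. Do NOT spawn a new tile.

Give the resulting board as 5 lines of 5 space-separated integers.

Answer:  0  0  0  0  0
 0  0  0  0  0
 8  0  2  0  0
 2  4 64 32  4
16 64  2  2 64

Derivation:
Slide down:
col 0: [8, 0, 2, 0, 16] -> [0, 0, 8, 2, 16]
col 1: [4, 0, 64, 0, 0] -> [0, 0, 0, 4, 64]
col 2: [2, 0, 64, 2, 0] -> [0, 0, 2, 64, 2]
col 3: [32, 0, 0, 0, 2] -> [0, 0, 0, 32, 2]
col 4: [4, 32, 0, 0, 32] -> [0, 0, 0, 4, 64]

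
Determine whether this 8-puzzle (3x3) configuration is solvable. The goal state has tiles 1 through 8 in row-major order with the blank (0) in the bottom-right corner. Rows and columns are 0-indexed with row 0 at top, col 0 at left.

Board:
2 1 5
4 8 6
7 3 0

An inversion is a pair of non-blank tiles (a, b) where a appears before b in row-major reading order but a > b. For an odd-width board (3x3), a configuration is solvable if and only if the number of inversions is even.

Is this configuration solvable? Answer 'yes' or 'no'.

Answer: no

Derivation:
Inversions (pairs i<j in row-major order where tile[i] > tile[j] > 0): 9
9 is odd, so the puzzle is not solvable.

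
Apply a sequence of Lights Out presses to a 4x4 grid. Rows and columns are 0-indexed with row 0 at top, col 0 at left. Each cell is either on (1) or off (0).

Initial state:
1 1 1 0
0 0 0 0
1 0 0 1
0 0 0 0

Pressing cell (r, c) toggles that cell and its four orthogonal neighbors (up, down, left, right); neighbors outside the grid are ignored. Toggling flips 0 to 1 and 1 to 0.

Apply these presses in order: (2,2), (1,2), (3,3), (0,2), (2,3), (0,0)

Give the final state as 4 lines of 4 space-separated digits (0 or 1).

Answer: 0 1 1 1
1 1 1 0
1 1 1 0
0 0 0 0

Derivation:
After press 1 at (2,2):
1 1 1 0
0 0 1 0
1 1 1 0
0 0 1 0

After press 2 at (1,2):
1 1 0 0
0 1 0 1
1 1 0 0
0 0 1 0

After press 3 at (3,3):
1 1 0 0
0 1 0 1
1 1 0 1
0 0 0 1

After press 4 at (0,2):
1 0 1 1
0 1 1 1
1 1 0 1
0 0 0 1

After press 5 at (2,3):
1 0 1 1
0 1 1 0
1 1 1 0
0 0 0 0

After press 6 at (0,0):
0 1 1 1
1 1 1 0
1 1 1 0
0 0 0 0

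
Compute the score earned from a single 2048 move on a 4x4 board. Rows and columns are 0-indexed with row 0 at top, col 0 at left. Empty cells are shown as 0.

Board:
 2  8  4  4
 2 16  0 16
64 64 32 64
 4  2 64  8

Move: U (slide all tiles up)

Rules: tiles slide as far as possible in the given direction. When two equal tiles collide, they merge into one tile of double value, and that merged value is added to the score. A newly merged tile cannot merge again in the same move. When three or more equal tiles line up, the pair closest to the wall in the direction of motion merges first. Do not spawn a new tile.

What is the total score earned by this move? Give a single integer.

Answer: 4

Derivation:
Slide up:
col 0: [2, 2, 64, 4] -> [4, 64, 4, 0]  score +4 (running 4)
col 1: [8, 16, 64, 2] -> [8, 16, 64, 2]  score +0 (running 4)
col 2: [4, 0, 32, 64] -> [4, 32, 64, 0]  score +0 (running 4)
col 3: [4, 16, 64, 8] -> [4, 16, 64, 8]  score +0 (running 4)
Board after move:
 4  8  4  4
64 16 32 16
 4 64 64 64
 0  2  0  8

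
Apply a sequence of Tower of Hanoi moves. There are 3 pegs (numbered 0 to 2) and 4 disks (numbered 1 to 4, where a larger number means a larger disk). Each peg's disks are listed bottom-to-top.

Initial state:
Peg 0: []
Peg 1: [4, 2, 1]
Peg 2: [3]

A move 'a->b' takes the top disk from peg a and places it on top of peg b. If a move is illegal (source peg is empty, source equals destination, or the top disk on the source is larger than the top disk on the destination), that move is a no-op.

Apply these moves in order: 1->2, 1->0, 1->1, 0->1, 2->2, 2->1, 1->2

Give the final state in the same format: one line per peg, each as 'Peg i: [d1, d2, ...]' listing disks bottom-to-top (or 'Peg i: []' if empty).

Answer: Peg 0: []
Peg 1: [4, 2]
Peg 2: [3, 1]

Derivation:
After move 1 (1->2):
Peg 0: []
Peg 1: [4, 2]
Peg 2: [3, 1]

After move 2 (1->0):
Peg 0: [2]
Peg 1: [4]
Peg 2: [3, 1]

After move 3 (1->1):
Peg 0: [2]
Peg 1: [4]
Peg 2: [3, 1]

After move 4 (0->1):
Peg 0: []
Peg 1: [4, 2]
Peg 2: [3, 1]

After move 5 (2->2):
Peg 0: []
Peg 1: [4, 2]
Peg 2: [3, 1]

After move 6 (2->1):
Peg 0: []
Peg 1: [4, 2, 1]
Peg 2: [3]

After move 7 (1->2):
Peg 0: []
Peg 1: [4, 2]
Peg 2: [3, 1]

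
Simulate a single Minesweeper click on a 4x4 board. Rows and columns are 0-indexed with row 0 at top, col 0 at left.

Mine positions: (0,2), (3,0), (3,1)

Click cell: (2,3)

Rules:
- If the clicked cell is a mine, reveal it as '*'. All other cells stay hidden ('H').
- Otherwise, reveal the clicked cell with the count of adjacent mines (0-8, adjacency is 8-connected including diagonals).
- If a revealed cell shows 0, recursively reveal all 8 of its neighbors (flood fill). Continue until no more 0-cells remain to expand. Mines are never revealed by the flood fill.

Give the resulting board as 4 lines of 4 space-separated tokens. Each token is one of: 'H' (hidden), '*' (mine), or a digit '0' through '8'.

H H H H
H H 1 1
H H 1 0
H H 1 0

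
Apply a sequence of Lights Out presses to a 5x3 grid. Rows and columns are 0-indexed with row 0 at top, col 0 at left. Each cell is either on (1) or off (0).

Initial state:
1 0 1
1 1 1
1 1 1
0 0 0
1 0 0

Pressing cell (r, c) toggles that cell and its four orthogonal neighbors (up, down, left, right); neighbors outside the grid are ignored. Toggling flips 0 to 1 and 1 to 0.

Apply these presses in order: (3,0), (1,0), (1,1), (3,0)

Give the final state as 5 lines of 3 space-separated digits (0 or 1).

Answer: 0 1 1
1 1 0
0 0 1
0 0 0
1 0 0

Derivation:
After press 1 at (3,0):
1 0 1
1 1 1
0 1 1
1 1 0
0 0 0

After press 2 at (1,0):
0 0 1
0 0 1
1 1 1
1 1 0
0 0 0

After press 3 at (1,1):
0 1 1
1 1 0
1 0 1
1 1 0
0 0 0

After press 4 at (3,0):
0 1 1
1 1 0
0 0 1
0 0 0
1 0 0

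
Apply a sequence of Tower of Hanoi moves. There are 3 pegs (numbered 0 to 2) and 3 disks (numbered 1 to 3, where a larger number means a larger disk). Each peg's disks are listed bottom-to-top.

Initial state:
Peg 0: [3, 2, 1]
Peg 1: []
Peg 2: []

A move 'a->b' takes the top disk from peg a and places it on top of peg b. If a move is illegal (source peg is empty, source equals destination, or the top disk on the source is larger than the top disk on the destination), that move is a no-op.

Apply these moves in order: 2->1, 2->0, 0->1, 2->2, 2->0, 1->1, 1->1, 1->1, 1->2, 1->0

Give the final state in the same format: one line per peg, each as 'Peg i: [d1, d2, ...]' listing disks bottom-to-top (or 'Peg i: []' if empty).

After move 1 (2->1):
Peg 0: [3, 2, 1]
Peg 1: []
Peg 2: []

After move 2 (2->0):
Peg 0: [3, 2, 1]
Peg 1: []
Peg 2: []

After move 3 (0->1):
Peg 0: [3, 2]
Peg 1: [1]
Peg 2: []

After move 4 (2->2):
Peg 0: [3, 2]
Peg 1: [1]
Peg 2: []

After move 5 (2->0):
Peg 0: [3, 2]
Peg 1: [1]
Peg 2: []

After move 6 (1->1):
Peg 0: [3, 2]
Peg 1: [1]
Peg 2: []

After move 7 (1->1):
Peg 0: [3, 2]
Peg 1: [1]
Peg 2: []

After move 8 (1->1):
Peg 0: [3, 2]
Peg 1: [1]
Peg 2: []

After move 9 (1->2):
Peg 0: [3, 2]
Peg 1: []
Peg 2: [1]

After move 10 (1->0):
Peg 0: [3, 2]
Peg 1: []
Peg 2: [1]

Answer: Peg 0: [3, 2]
Peg 1: []
Peg 2: [1]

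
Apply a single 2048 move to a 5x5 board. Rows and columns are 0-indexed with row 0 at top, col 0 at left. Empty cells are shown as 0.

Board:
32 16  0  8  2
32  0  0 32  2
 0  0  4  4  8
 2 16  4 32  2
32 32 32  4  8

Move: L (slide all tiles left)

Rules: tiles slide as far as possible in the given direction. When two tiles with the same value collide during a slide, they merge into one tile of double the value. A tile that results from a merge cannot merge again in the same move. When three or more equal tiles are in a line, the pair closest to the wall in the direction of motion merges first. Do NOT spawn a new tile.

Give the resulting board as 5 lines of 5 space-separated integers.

Answer: 32 16  8  2  0
64  2  0  0  0
 8  8  0  0  0
 2 16  4 32  2
64 32  4  8  0

Derivation:
Slide left:
row 0: [32, 16, 0, 8, 2] -> [32, 16, 8, 2, 0]
row 1: [32, 0, 0, 32, 2] -> [64, 2, 0, 0, 0]
row 2: [0, 0, 4, 4, 8] -> [8, 8, 0, 0, 0]
row 3: [2, 16, 4, 32, 2] -> [2, 16, 4, 32, 2]
row 4: [32, 32, 32, 4, 8] -> [64, 32, 4, 8, 0]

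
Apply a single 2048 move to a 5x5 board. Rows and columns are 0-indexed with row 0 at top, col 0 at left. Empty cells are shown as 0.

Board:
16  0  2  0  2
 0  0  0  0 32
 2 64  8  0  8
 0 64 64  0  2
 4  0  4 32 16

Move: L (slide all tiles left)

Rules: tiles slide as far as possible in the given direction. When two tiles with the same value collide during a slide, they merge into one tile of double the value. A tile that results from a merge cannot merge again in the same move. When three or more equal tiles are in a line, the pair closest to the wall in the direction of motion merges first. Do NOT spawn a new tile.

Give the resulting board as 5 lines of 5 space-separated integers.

Slide left:
row 0: [16, 0, 2, 0, 2] -> [16, 4, 0, 0, 0]
row 1: [0, 0, 0, 0, 32] -> [32, 0, 0, 0, 0]
row 2: [2, 64, 8, 0, 8] -> [2, 64, 16, 0, 0]
row 3: [0, 64, 64, 0, 2] -> [128, 2, 0, 0, 0]
row 4: [4, 0, 4, 32, 16] -> [8, 32, 16, 0, 0]

Answer:  16   4   0   0   0
 32   0   0   0   0
  2  64  16   0   0
128   2   0   0   0
  8  32  16   0   0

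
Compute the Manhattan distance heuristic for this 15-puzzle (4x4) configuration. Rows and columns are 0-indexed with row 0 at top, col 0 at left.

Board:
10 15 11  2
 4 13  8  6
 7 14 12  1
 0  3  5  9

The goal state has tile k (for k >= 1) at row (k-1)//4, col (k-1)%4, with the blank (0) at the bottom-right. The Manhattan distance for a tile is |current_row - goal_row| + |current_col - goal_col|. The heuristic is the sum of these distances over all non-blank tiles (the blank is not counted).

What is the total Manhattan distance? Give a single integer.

Tile 10: (0,0)->(2,1) = 3
Tile 15: (0,1)->(3,2) = 4
Tile 11: (0,2)->(2,2) = 2
Tile 2: (0,3)->(0,1) = 2
Tile 4: (1,0)->(0,3) = 4
Tile 13: (1,1)->(3,0) = 3
Tile 8: (1,2)->(1,3) = 1
Tile 6: (1,3)->(1,1) = 2
Tile 7: (2,0)->(1,2) = 3
Tile 14: (2,1)->(3,1) = 1
Tile 12: (2,2)->(2,3) = 1
Tile 1: (2,3)->(0,0) = 5
Tile 3: (3,1)->(0,2) = 4
Tile 5: (3,2)->(1,0) = 4
Tile 9: (3,3)->(2,0) = 4
Sum: 3 + 4 + 2 + 2 + 4 + 3 + 1 + 2 + 3 + 1 + 1 + 5 + 4 + 4 + 4 = 43

Answer: 43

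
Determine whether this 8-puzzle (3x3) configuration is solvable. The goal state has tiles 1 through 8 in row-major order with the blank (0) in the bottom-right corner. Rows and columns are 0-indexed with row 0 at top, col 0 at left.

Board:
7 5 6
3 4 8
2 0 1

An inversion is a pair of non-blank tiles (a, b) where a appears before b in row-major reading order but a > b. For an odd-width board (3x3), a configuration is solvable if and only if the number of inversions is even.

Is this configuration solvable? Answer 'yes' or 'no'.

Answer: no

Derivation:
Inversions (pairs i<j in row-major order where tile[i] > tile[j] > 0): 21
21 is odd, so the puzzle is not solvable.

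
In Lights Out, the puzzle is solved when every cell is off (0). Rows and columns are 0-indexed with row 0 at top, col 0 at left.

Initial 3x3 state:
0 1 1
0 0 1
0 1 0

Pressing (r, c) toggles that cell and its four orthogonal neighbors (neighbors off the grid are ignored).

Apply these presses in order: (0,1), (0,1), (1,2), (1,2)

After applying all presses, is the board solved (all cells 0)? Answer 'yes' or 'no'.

After press 1 at (0,1):
1 0 0
0 1 1
0 1 0

After press 2 at (0,1):
0 1 1
0 0 1
0 1 0

After press 3 at (1,2):
0 1 0
0 1 0
0 1 1

After press 4 at (1,2):
0 1 1
0 0 1
0 1 0

Lights still on: 4

Answer: no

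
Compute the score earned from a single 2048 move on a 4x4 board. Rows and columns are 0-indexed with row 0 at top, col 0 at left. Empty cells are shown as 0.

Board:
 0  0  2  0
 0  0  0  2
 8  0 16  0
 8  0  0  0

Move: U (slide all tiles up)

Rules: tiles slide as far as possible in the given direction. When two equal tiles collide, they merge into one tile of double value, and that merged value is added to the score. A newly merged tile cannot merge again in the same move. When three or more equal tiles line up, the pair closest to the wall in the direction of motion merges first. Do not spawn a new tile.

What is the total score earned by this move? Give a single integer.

Slide up:
col 0: [0, 0, 8, 8] -> [16, 0, 0, 0]  score +16 (running 16)
col 1: [0, 0, 0, 0] -> [0, 0, 0, 0]  score +0 (running 16)
col 2: [2, 0, 16, 0] -> [2, 16, 0, 0]  score +0 (running 16)
col 3: [0, 2, 0, 0] -> [2, 0, 0, 0]  score +0 (running 16)
Board after move:
16  0  2  2
 0  0 16  0
 0  0  0  0
 0  0  0  0

Answer: 16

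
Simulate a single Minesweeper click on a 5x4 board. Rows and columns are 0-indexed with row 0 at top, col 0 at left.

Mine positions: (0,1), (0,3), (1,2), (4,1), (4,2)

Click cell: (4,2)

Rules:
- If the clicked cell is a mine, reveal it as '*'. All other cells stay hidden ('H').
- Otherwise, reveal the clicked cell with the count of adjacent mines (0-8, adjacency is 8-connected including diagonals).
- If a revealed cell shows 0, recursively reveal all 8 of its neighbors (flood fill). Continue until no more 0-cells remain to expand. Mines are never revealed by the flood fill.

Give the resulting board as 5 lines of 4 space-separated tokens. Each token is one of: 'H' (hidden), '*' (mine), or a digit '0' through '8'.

H H H H
H H H H
H H H H
H H H H
H H * H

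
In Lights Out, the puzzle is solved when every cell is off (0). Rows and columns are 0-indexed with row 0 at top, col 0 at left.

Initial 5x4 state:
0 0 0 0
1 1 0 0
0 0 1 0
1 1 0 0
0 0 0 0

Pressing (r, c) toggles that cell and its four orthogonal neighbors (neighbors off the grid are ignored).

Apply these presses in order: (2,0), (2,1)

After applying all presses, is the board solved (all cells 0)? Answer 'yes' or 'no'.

After press 1 at (2,0):
0 0 0 0
0 1 0 0
1 1 1 0
0 1 0 0
0 0 0 0

After press 2 at (2,1):
0 0 0 0
0 0 0 0
0 0 0 0
0 0 0 0
0 0 0 0

Lights still on: 0

Answer: yes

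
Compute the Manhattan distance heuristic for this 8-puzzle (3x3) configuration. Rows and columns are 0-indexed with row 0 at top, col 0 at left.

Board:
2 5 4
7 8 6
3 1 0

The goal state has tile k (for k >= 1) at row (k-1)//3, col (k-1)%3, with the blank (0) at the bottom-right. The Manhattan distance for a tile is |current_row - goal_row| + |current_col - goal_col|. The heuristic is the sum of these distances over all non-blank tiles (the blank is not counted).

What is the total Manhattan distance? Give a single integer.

Tile 2: at (0,0), goal (0,1), distance |0-0|+|0-1| = 1
Tile 5: at (0,1), goal (1,1), distance |0-1|+|1-1| = 1
Tile 4: at (0,2), goal (1,0), distance |0-1|+|2-0| = 3
Tile 7: at (1,0), goal (2,0), distance |1-2|+|0-0| = 1
Tile 8: at (1,1), goal (2,1), distance |1-2|+|1-1| = 1
Tile 6: at (1,2), goal (1,2), distance |1-1|+|2-2| = 0
Tile 3: at (2,0), goal (0,2), distance |2-0|+|0-2| = 4
Tile 1: at (2,1), goal (0,0), distance |2-0|+|1-0| = 3
Sum: 1 + 1 + 3 + 1 + 1 + 0 + 4 + 3 = 14

Answer: 14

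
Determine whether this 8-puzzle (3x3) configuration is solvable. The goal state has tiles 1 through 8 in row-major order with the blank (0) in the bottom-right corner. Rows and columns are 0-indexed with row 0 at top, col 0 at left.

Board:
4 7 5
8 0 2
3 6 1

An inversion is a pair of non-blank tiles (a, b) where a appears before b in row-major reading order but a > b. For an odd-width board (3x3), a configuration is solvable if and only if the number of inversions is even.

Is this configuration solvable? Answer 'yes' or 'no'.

Answer: yes

Derivation:
Inversions (pairs i<j in row-major order where tile[i] > tile[j] > 0): 18
18 is even, so the puzzle is solvable.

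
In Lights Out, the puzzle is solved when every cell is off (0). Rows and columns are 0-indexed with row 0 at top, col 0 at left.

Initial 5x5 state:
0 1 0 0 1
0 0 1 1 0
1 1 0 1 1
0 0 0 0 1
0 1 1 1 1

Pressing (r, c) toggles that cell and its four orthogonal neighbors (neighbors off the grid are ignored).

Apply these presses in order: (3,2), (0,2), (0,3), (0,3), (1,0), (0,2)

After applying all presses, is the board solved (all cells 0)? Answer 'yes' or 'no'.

Answer: no

Derivation:
After press 1 at (3,2):
0 1 0 0 1
0 0 1 1 0
1 1 1 1 1
0 1 1 1 1
0 1 0 1 1

After press 2 at (0,2):
0 0 1 1 1
0 0 0 1 0
1 1 1 1 1
0 1 1 1 1
0 1 0 1 1

After press 3 at (0,3):
0 0 0 0 0
0 0 0 0 0
1 1 1 1 1
0 1 1 1 1
0 1 0 1 1

After press 4 at (0,3):
0 0 1 1 1
0 0 0 1 0
1 1 1 1 1
0 1 1 1 1
0 1 0 1 1

After press 5 at (1,0):
1 0 1 1 1
1 1 0 1 0
0 1 1 1 1
0 1 1 1 1
0 1 0 1 1

After press 6 at (0,2):
1 1 0 0 1
1 1 1 1 0
0 1 1 1 1
0 1 1 1 1
0 1 0 1 1

Lights still on: 18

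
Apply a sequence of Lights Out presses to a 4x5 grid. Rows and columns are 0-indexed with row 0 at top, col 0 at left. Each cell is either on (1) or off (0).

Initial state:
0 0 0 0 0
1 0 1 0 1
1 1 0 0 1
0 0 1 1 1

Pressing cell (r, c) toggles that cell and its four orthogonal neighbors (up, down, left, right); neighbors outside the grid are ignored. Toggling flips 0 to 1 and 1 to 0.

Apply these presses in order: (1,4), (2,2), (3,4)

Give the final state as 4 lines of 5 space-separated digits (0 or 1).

Answer: 0 0 0 0 1
1 0 0 1 0
1 0 1 1 1
0 0 0 0 0

Derivation:
After press 1 at (1,4):
0 0 0 0 1
1 0 1 1 0
1 1 0 0 0
0 0 1 1 1

After press 2 at (2,2):
0 0 0 0 1
1 0 0 1 0
1 0 1 1 0
0 0 0 1 1

After press 3 at (3,4):
0 0 0 0 1
1 0 0 1 0
1 0 1 1 1
0 0 0 0 0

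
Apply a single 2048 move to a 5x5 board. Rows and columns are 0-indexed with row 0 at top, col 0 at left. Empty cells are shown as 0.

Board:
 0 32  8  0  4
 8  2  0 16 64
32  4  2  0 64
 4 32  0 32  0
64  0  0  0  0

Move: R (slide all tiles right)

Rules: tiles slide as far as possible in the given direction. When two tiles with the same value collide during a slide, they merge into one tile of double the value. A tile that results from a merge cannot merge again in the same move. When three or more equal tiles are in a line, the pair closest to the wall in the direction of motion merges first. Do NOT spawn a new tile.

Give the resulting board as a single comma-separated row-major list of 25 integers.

Slide right:
row 0: [0, 32, 8, 0, 4] -> [0, 0, 32, 8, 4]
row 1: [8, 2, 0, 16, 64] -> [0, 8, 2, 16, 64]
row 2: [32, 4, 2, 0, 64] -> [0, 32, 4, 2, 64]
row 3: [4, 32, 0, 32, 0] -> [0, 0, 0, 4, 64]
row 4: [64, 0, 0, 0, 0] -> [0, 0, 0, 0, 64]

Answer: 0, 0, 32, 8, 4, 0, 8, 2, 16, 64, 0, 32, 4, 2, 64, 0, 0, 0, 4, 64, 0, 0, 0, 0, 64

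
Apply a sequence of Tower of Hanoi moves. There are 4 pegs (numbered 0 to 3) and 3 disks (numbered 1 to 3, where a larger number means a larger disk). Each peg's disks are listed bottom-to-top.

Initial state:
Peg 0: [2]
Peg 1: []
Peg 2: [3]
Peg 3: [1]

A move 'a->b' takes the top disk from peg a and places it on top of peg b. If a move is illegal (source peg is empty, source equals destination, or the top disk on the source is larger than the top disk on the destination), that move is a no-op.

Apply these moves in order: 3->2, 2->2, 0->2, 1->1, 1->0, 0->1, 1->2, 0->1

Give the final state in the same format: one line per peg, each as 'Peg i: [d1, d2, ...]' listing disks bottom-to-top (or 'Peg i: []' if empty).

Answer: Peg 0: []
Peg 1: [2]
Peg 2: [3, 1]
Peg 3: []

Derivation:
After move 1 (3->2):
Peg 0: [2]
Peg 1: []
Peg 2: [3, 1]
Peg 3: []

After move 2 (2->2):
Peg 0: [2]
Peg 1: []
Peg 2: [3, 1]
Peg 3: []

After move 3 (0->2):
Peg 0: [2]
Peg 1: []
Peg 2: [3, 1]
Peg 3: []

After move 4 (1->1):
Peg 0: [2]
Peg 1: []
Peg 2: [3, 1]
Peg 3: []

After move 5 (1->0):
Peg 0: [2]
Peg 1: []
Peg 2: [3, 1]
Peg 3: []

After move 6 (0->1):
Peg 0: []
Peg 1: [2]
Peg 2: [3, 1]
Peg 3: []

After move 7 (1->2):
Peg 0: []
Peg 1: [2]
Peg 2: [3, 1]
Peg 3: []

After move 8 (0->1):
Peg 0: []
Peg 1: [2]
Peg 2: [3, 1]
Peg 3: []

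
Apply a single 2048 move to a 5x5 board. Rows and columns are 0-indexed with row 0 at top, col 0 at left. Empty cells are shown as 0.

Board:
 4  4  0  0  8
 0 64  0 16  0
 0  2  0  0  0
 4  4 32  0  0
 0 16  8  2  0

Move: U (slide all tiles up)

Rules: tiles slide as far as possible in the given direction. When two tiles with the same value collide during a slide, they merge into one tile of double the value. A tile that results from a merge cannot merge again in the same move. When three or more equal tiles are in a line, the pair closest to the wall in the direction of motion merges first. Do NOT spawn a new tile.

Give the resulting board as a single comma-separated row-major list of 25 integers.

Slide up:
col 0: [4, 0, 0, 4, 0] -> [8, 0, 0, 0, 0]
col 1: [4, 64, 2, 4, 16] -> [4, 64, 2, 4, 16]
col 2: [0, 0, 0, 32, 8] -> [32, 8, 0, 0, 0]
col 3: [0, 16, 0, 0, 2] -> [16, 2, 0, 0, 0]
col 4: [8, 0, 0, 0, 0] -> [8, 0, 0, 0, 0]

Answer: 8, 4, 32, 16, 8, 0, 64, 8, 2, 0, 0, 2, 0, 0, 0, 0, 4, 0, 0, 0, 0, 16, 0, 0, 0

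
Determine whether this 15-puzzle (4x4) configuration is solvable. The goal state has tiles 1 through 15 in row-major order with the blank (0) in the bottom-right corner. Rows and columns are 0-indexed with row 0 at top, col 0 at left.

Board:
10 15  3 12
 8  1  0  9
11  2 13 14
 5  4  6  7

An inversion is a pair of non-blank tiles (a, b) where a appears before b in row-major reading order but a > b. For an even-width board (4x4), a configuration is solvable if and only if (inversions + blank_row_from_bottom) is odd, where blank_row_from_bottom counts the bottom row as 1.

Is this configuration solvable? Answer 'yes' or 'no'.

Answer: yes

Derivation:
Inversions: 58
Blank is in row 1 (0-indexed from top), which is row 3 counting from the bottom (bottom = 1).
58 + 3 = 61, which is odd, so the puzzle is solvable.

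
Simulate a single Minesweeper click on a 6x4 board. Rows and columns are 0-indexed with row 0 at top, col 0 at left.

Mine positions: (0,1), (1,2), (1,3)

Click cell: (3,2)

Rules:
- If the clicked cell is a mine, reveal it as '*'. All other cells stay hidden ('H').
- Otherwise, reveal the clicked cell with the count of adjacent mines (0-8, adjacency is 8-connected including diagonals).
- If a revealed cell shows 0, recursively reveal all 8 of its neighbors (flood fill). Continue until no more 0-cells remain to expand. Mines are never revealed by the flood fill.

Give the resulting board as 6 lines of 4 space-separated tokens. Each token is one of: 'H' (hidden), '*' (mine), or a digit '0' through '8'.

H H H H
1 2 H H
0 1 2 2
0 0 0 0
0 0 0 0
0 0 0 0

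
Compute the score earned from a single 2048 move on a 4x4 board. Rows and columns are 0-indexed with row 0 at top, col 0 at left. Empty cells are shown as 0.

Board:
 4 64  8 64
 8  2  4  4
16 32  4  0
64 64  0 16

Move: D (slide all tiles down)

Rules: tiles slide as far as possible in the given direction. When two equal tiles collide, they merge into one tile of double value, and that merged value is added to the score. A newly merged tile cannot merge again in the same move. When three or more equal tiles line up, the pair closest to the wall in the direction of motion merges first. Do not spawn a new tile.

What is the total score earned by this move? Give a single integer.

Answer: 8

Derivation:
Slide down:
col 0: [4, 8, 16, 64] -> [4, 8, 16, 64]  score +0 (running 0)
col 1: [64, 2, 32, 64] -> [64, 2, 32, 64]  score +0 (running 0)
col 2: [8, 4, 4, 0] -> [0, 0, 8, 8]  score +8 (running 8)
col 3: [64, 4, 0, 16] -> [0, 64, 4, 16]  score +0 (running 8)
Board after move:
 4 64  0  0
 8  2  0 64
16 32  8  4
64 64  8 16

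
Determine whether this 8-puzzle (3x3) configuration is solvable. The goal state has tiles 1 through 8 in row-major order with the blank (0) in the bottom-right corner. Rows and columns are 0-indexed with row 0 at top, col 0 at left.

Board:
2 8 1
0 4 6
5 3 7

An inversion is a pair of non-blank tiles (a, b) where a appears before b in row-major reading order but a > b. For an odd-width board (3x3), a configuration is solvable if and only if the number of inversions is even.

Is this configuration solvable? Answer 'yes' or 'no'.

Answer: no

Derivation:
Inversions (pairs i<j in row-major order where tile[i] > tile[j] > 0): 11
11 is odd, so the puzzle is not solvable.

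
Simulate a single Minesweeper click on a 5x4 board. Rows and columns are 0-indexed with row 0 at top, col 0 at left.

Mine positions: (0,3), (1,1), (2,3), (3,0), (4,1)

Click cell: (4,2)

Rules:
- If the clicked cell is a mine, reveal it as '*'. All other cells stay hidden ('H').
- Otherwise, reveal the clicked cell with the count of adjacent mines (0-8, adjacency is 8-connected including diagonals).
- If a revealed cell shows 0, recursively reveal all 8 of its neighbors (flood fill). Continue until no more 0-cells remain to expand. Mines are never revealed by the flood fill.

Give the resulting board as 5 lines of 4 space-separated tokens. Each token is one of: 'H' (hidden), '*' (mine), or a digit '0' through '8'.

H H H H
H H H H
H H H H
H H H H
H H 1 H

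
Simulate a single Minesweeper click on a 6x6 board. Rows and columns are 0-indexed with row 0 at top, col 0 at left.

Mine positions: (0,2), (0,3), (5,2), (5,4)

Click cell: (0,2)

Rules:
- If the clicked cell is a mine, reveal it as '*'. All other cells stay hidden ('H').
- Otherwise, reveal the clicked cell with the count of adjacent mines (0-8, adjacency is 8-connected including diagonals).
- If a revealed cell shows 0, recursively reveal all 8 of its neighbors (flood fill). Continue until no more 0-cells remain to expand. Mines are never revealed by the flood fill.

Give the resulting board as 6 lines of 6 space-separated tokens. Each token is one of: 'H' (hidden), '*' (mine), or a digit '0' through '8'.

H H * H H H
H H H H H H
H H H H H H
H H H H H H
H H H H H H
H H H H H H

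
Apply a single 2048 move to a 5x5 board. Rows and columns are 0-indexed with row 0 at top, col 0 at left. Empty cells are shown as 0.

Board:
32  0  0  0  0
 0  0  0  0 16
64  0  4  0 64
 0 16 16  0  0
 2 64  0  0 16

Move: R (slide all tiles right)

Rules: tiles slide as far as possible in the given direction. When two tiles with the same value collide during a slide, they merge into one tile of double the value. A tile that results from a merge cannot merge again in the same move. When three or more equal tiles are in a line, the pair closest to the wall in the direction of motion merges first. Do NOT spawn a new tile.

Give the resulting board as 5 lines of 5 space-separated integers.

Slide right:
row 0: [32, 0, 0, 0, 0] -> [0, 0, 0, 0, 32]
row 1: [0, 0, 0, 0, 16] -> [0, 0, 0, 0, 16]
row 2: [64, 0, 4, 0, 64] -> [0, 0, 64, 4, 64]
row 3: [0, 16, 16, 0, 0] -> [0, 0, 0, 0, 32]
row 4: [2, 64, 0, 0, 16] -> [0, 0, 2, 64, 16]

Answer:  0  0  0  0 32
 0  0  0  0 16
 0  0 64  4 64
 0  0  0  0 32
 0  0  2 64 16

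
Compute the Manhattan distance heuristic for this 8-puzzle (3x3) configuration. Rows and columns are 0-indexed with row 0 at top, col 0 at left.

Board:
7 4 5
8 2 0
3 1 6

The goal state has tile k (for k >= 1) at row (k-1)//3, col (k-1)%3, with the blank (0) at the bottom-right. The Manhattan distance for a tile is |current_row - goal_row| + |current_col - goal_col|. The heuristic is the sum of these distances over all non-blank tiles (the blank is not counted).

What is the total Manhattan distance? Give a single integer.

Tile 7: at (0,0), goal (2,0), distance |0-2|+|0-0| = 2
Tile 4: at (0,1), goal (1,0), distance |0-1|+|1-0| = 2
Tile 5: at (0,2), goal (1,1), distance |0-1|+|2-1| = 2
Tile 8: at (1,0), goal (2,1), distance |1-2|+|0-1| = 2
Tile 2: at (1,1), goal (0,1), distance |1-0|+|1-1| = 1
Tile 3: at (2,0), goal (0,2), distance |2-0|+|0-2| = 4
Tile 1: at (2,1), goal (0,0), distance |2-0|+|1-0| = 3
Tile 6: at (2,2), goal (1,2), distance |2-1|+|2-2| = 1
Sum: 2 + 2 + 2 + 2 + 1 + 4 + 3 + 1 = 17

Answer: 17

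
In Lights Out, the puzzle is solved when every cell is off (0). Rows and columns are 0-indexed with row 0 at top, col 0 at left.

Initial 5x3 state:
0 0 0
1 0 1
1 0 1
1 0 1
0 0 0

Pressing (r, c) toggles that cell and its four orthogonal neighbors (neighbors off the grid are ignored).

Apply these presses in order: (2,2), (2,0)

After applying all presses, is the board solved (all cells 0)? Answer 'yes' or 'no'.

Answer: yes

Derivation:
After press 1 at (2,2):
0 0 0
1 0 0
1 1 0
1 0 0
0 0 0

After press 2 at (2,0):
0 0 0
0 0 0
0 0 0
0 0 0
0 0 0

Lights still on: 0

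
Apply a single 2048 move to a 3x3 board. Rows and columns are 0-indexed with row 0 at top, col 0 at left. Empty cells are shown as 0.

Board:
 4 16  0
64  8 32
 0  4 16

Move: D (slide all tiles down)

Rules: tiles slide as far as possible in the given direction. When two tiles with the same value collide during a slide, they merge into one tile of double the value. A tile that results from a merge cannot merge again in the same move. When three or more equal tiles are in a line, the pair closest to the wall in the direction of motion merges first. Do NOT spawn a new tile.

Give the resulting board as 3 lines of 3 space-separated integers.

Slide down:
col 0: [4, 64, 0] -> [0, 4, 64]
col 1: [16, 8, 4] -> [16, 8, 4]
col 2: [0, 32, 16] -> [0, 32, 16]

Answer:  0 16  0
 4  8 32
64  4 16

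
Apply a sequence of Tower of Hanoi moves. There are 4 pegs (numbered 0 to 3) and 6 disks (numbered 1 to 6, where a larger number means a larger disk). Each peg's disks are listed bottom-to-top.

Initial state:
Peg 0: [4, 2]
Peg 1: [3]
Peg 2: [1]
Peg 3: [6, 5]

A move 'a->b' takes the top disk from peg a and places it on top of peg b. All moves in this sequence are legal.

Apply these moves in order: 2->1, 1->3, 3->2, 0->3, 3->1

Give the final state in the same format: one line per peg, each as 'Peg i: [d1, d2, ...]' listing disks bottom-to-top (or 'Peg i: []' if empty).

Answer: Peg 0: [4]
Peg 1: [3, 2]
Peg 2: [1]
Peg 3: [6, 5]

Derivation:
After move 1 (2->1):
Peg 0: [4, 2]
Peg 1: [3, 1]
Peg 2: []
Peg 3: [6, 5]

After move 2 (1->3):
Peg 0: [4, 2]
Peg 1: [3]
Peg 2: []
Peg 3: [6, 5, 1]

After move 3 (3->2):
Peg 0: [4, 2]
Peg 1: [3]
Peg 2: [1]
Peg 3: [6, 5]

After move 4 (0->3):
Peg 0: [4]
Peg 1: [3]
Peg 2: [1]
Peg 3: [6, 5, 2]

After move 5 (3->1):
Peg 0: [4]
Peg 1: [3, 2]
Peg 2: [1]
Peg 3: [6, 5]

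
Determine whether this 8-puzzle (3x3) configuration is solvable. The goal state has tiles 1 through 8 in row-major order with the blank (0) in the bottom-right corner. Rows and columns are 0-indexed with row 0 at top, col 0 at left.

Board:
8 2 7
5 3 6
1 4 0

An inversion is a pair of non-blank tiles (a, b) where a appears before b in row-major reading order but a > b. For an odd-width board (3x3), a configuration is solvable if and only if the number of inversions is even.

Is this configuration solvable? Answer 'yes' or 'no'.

Answer: no

Derivation:
Inversions (pairs i<j in row-major order where tile[i] > tile[j] > 0): 19
19 is odd, so the puzzle is not solvable.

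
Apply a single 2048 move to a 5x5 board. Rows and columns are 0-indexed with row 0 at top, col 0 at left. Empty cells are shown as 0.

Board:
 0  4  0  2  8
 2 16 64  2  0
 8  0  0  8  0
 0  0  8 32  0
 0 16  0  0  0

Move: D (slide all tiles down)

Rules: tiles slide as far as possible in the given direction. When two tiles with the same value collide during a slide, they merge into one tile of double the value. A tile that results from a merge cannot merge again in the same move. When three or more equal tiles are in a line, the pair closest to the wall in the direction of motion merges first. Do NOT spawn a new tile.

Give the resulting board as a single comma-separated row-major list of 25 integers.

Answer: 0, 0, 0, 0, 0, 0, 0, 0, 0, 0, 0, 0, 0, 4, 0, 2, 4, 64, 8, 0, 8, 32, 8, 32, 8

Derivation:
Slide down:
col 0: [0, 2, 8, 0, 0] -> [0, 0, 0, 2, 8]
col 1: [4, 16, 0, 0, 16] -> [0, 0, 0, 4, 32]
col 2: [0, 64, 0, 8, 0] -> [0, 0, 0, 64, 8]
col 3: [2, 2, 8, 32, 0] -> [0, 0, 4, 8, 32]
col 4: [8, 0, 0, 0, 0] -> [0, 0, 0, 0, 8]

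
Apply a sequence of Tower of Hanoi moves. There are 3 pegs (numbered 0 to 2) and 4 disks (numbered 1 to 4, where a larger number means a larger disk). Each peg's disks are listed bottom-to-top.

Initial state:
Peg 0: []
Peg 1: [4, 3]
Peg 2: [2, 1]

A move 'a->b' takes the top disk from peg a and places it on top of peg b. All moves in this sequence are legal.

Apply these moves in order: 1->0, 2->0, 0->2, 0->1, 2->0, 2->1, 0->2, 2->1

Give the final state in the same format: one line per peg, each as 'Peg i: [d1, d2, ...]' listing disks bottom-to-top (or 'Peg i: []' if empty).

After move 1 (1->0):
Peg 0: [3]
Peg 1: [4]
Peg 2: [2, 1]

After move 2 (2->0):
Peg 0: [3, 1]
Peg 1: [4]
Peg 2: [2]

After move 3 (0->2):
Peg 0: [3]
Peg 1: [4]
Peg 2: [2, 1]

After move 4 (0->1):
Peg 0: []
Peg 1: [4, 3]
Peg 2: [2, 1]

After move 5 (2->0):
Peg 0: [1]
Peg 1: [4, 3]
Peg 2: [2]

After move 6 (2->1):
Peg 0: [1]
Peg 1: [4, 3, 2]
Peg 2: []

After move 7 (0->2):
Peg 0: []
Peg 1: [4, 3, 2]
Peg 2: [1]

After move 8 (2->1):
Peg 0: []
Peg 1: [4, 3, 2, 1]
Peg 2: []

Answer: Peg 0: []
Peg 1: [4, 3, 2, 1]
Peg 2: []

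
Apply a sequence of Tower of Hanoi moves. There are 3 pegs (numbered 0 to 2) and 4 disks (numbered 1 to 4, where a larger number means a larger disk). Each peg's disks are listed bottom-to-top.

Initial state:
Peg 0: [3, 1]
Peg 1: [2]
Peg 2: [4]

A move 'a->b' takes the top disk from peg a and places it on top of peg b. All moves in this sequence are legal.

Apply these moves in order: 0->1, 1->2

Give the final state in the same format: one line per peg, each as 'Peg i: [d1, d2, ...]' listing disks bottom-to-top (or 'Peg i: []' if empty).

Answer: Peg 0: [3]
Peg 1: [2]
Peg 2: [4, 1]

Derivation:
After move 1 (0->1):
Peg 0: [3]
Peg 1: [2, 1]
Peg 2: [4]

After move 2 (1->2):
Peg 0: [3]
Peg 1: [2]
Peg 2: [4, 1]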